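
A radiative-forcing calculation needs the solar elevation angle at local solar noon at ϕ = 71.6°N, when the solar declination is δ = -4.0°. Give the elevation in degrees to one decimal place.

At local noon the hour angle is zero, so the zenith angle equals |ϕ − δ| = |+71.6° − (-4.000°)| = 75.600°.
Elevation = 90° − 75.600° = 14.4°.

14.4°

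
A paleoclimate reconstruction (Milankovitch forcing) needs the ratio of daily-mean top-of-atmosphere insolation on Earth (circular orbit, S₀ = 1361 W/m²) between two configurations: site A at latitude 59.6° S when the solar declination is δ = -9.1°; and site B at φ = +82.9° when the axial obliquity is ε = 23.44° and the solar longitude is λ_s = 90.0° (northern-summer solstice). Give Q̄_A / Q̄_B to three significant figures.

— Configuration A (φ=-59.6°):
cos H₀ = −tan(-59.6°) tan(-9.100°) = -0.2730, H₀ = 1.8473 rad.
Bracket: H₀ sin φ sin δ + cos φ cos δ sin H₀ = 1.8473×-0.86251×-0.15816 + 0.50603×0.98741×0.96201 = 0.251999 + 0.480677 = 0.732676.
Q̄ = (S₀/π) × [bracket] = (1361/π) × 0.732676 = 317.41 W/m².
— Configuration B (φ=+82.9°):
Solar declination: sin δ = sin ε · sin λ_s = sin 23.44° × sin 90.0° = 0.39779, so δ = +23.440°.
cos H₀ = −tan(+82.9°) tan(+23.440°) = -3.4809 ≤ −1 ⇒ polar day, H₀ = π.
Bracket: H₀ sin φ sin δ + cos φ cos δ sin H₀ = 3.1416×0.99233×0.39779 + 0.12360×0.91748×0.00000 = 1.240112 + 0.000000 = 1.240112.
Q̄ = (S₀/π) × [bracket] = (1361/π) × 1.240112 = 537.24 W/m².
Ratio Q̄_A / Q̄_B = 317.41 / 537.24 = 0.5908.

Q̄_A / Q̄_B ≈ 0.591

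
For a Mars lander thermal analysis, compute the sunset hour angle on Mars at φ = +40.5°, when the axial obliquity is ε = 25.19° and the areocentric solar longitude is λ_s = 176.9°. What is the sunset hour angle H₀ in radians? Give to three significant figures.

H₀ = 1.59 rad

sin δ = sin 25.19° × sin 176.9° = 0.02302, so δ = +1.319°.
cos H₀ = −tan φ · tan δ = −tan(+40.5°) × tan(+1.319°) = -0.0197, so H₀ = 1.5905 rad = 91.13°.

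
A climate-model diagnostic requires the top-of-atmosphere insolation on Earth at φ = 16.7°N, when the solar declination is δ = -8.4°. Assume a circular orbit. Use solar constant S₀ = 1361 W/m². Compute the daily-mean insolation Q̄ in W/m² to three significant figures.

Q̄ ≈ 382 W/m²

cos H₀ = −tan(+16.7°) tan(-8.400°) = 0.0443, H₀ = 1.5265 rad.
Bracket: H₀ sin φ sin δ + cos φ cos δ sin H₀ = 1.5265×0.28736×-0.14608 + 0.95782×0.98927×0.99902 = -0.064079 + 0.946614 = 0.882535.
Q̄ = (S₀/π) × [bracket] = (1361/π) × 0.882535 = 382.3 W/m².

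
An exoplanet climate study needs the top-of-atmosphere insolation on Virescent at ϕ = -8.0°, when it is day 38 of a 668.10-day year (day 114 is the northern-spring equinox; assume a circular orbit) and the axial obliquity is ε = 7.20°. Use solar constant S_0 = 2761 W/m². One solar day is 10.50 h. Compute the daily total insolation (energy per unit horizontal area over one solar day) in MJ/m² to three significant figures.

Solar longitude: L_s = 360° × (38 − 114)/668.10 = -40.952°, i.e. -40.952° + 360° = 319.048°.
sin δ = sin 7.20° × sin 319.048° = -0.08215, so δ = -4.712°.
cos h₀ = −tan(-8.0°) tan(-4.712°) = -0.0116, h₀ = 1.5824 rad.
Bracket: h₀ sin ϕ sin δ + cos ϕ cos δ sin h₀ = 1.5824×-0.13917×-0.08215 + 0.99027×0.99662×0.99993 = 0.018091 + 0.986854 = 1.004945.
Q̄ = (S_0/π) × [bracket] = (2761/π) × 1.004945 = 883.20 W/m².
Daily total = Q̄ × 10.50 h × 3600 s/h = 883.20 × 10.50 × 3600 / 10⁶ = 33.38 MJ/m².

33.4 MJ/m²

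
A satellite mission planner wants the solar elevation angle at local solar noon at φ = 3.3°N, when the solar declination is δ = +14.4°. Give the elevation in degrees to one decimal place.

78.9°

At local noon the hour angle is zero, so the zenith angle equals |φ − δ| = |+3.3° − (+14.400°)| = 11.100°.
Elevation = 90° − 11.100° = 78.9°.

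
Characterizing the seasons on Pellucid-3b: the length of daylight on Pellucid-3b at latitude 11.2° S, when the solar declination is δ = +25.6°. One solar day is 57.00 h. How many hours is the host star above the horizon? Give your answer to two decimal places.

cos h₀ = −tan ϕ · tan δ = −tan(-11.2°) × tan(+25.600°) = 0.0949, so h₀ = 1.4758 rad = 84.56°.
Daylight = 2h₀/(2π) × 57.00 h = (1.4758/π) × 57.00 = 26.78 h.

26.78 h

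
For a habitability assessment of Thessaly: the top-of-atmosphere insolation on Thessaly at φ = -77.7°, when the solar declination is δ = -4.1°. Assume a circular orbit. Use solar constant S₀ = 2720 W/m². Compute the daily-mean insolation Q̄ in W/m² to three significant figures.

cos H₀ = −tan(-77.7°) tan(-4.100°) = -0.3288, H₀ = 1.9058 rad.
Bracket: H₀ sin φ sin δ + cos φ cos δ sin H₀ = 1.9058×-0.97705×-0.07150 + 0.21303×0.99744×0.94441 = 0.133137 + 0.200673 = 0.333810.
Q̄ = (S₀/π) × [bracket] = (2720/π) × 0.333810 = 289.0 W/m².

Q̄ ≈ 289 W/m²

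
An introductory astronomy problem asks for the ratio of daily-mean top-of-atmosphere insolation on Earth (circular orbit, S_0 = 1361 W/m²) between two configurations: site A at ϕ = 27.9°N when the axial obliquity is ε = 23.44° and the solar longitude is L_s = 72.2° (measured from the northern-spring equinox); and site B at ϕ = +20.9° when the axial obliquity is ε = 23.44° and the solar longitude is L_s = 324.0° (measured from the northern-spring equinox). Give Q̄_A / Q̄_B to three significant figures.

— Configuration A (ϕ=+27.9°):
Solar declination: sin δ = sin ε · sin L_s = sin 23.44° × sin 72.2° = 0.37875, so δ = +22.256°.
cos h₀ = −tan(+27.9°) tan(+22.256°) = -0.2167, h₀ = 1.7892 rad.
Bracket: h₀ sin ϕ sin δ + cos ϕ cos δ sin h₀ = 1.7892×0.46793×0.37875 + 0.88377×0.92550×0.97624 = 0.317097 + 0.798495 = 1.115592.
Q̄ = (S_0/π) × [bracket] = (1361/π) × 1.115592 = 483.30 W/m².
— Configuration B (ϕ=+20.9°):
Solar declination: sin δ = sin ε · sin L_s = sin 23.44° × sin 324.0° = -0.23381, so δ = -13.522°.
cos h₀ = −tan(+20.9°) tan(-13.522°) = 0.0918, h₀ = 1.4788 rad.
Bracket: h₀ sin ϕ sin δ + cos ϕ cos δ sin h₀ = 1.4788×0.35674×-0.23381 + 0.93420×0.97228×0.99577 = -0.123346 + 0.904462 = 0.781116.
Q̄ = (S_0/π) × [bracket] = (1361/π) × 0.781116 = 338.39 W/m².
Ratio Q̄_A / Q̄_B = 483.30 / 338.39 = 1.428.

Q̄_A / Q̄_B ≈ 1.43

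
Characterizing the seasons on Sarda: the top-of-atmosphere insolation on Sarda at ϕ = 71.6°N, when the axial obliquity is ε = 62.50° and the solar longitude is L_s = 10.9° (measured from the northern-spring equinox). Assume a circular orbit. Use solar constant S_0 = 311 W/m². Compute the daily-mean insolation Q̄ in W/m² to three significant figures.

Solar declination: sin δ = sin ε · sin L_s = sin 62.50° × sin 10.9° = 0.16773, so δ = +9.656°.
cos h₀ = −tan(+71.6°) tan(+9.656°) = -0.5115, h₀ = 2.1077 rad.
Bracket: h₀ sin ϕ sin δ + cos ϕ cos δ sin h₀ = 2.1077×0.94888×0.16773 + 0.31565×0.98583×0.85931 = 0.335452 + 0.267398 = 0.602850.
Q̄ = (S_0/π) × [bracket] = (311/π) × 0.602850 = 59.68 W/m².

Q̄ ≈ 59.7 W/m²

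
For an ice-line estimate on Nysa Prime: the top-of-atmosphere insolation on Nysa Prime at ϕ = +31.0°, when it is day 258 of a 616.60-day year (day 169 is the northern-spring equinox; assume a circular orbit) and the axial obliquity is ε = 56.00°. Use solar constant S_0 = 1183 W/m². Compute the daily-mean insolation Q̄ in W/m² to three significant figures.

Solar longitude: L_s = 360° × (258 − 169)/616.60 = 51.962°.
sin δ = sin 56.00° × sin 51.962° = 0.65296, so δ = +40.765°.
cos h₀ = −tan(+31.0°) tan(+40.765°) = -0.5180, h₀ = 2.1153 rad.
Bracket: h₀ sin ϕ sin δ + cos ϕ cos δ sin h₀ = 2.1153×0.51504×0.65296 + 0.85717×0.75740×0.85538 = 0.711376 + 0.555330 = 1.266706.
Q̄ = (S_0/π) × [bracket] = (1183/π) × 1.266706 = 477.0 W/m².

Q̄ ≈ 477 W/m²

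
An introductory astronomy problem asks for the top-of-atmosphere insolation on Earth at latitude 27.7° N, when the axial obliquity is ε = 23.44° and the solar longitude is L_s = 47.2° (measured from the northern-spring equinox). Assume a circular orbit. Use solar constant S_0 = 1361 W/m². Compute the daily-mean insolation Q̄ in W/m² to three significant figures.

Solar declination: sin δ = sin ε · sin L_s = sin 23.44° × sin 47.2° = 0.29187, so δ = +16.970°.
cos h₀ = −tan(+27.7°) tan(+16.970°) = -0.1602, h₀ = 1.7317 rad.
Bracket: h₀ sin ϕ sin δ + cos ϕ cos δ sin h₀ = 1.7317×0.46484×0.29187 + 0.88539×0.95646×0.98708 = 0.234945 + 0.835899 = 1.070844.
Q̄ = (S_0/π) × [bracket] = (1361/π) × 1.070844 = 463.9 W/m².

Q̄ ≈ 464 W/m²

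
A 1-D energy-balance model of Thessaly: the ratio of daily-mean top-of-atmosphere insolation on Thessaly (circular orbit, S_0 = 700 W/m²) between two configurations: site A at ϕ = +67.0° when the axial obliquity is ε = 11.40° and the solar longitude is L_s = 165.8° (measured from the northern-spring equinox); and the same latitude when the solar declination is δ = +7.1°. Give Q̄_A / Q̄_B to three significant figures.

— Configuration A (ϕ=+67.0°):
Solar declination: sin δ = sin ε · sin L_s = sin 11.40° × sin 165.8° = 0.04849, so δ = +2.779°.
cos h₀ = −tan(+67.0°) tan(+2.779°) = -0.1144, h₀ = 1.6854 rad.
Bracket: h₀ sin ϕ sin δ + cos ϕ cos δ sin h₀ = 1.6854×0.92050×0.04849 + 0.39073×0.99882×0.99344 = 0.075228 + 0.387709 = 0.462937.
Q̄ = (S_0/π) × [bracket] = (700/π) × 0.462937 = 103.15 W/m².
— Configuration B (ϕ=+67.0°):
cos h₀ = −tan(+67.0°) tan(+7.100°) = -0.2934, h₀ = 1.8686 rad.
Bracket: h₀ sin ϕ sin δ + cos ϕ cos δ sin h₀ = 1.8686×0.92050×0.12360 + 0.39073×0.99233×0.95598 = 0.212598 + 0.370665 = 0.583263.
Q̄ = (S_0/π) × [bracket] = (700/π) × 0.583263 = 129.96 W/m².
Ratio Q̄_A / Q̄_B = 103.15 / 129.96 = 0.7937.

Q̄_A / Q̄_B ≈ 0.794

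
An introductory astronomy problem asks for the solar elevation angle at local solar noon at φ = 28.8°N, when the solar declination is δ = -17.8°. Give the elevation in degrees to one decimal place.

At local noon the hour angle is zero, so the zenith angle equals |φ − δ| = |+28.8° − (-17.800°)| = 46.600°.
Elevation = 90° − 46.600° = 43.4°.

43.4°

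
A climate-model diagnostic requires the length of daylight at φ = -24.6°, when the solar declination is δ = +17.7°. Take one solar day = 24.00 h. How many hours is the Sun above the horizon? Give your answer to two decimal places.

cos H₀ = −tan φ · tan δ = −tan(-24.6°) × tan(+17.700°) = 0.1461, so H₀ = 1.4242 rad = 81.60°.
Daylight = 2H₀/(2π) × 24.00 h = (1.4242/π) × 24.00 = 10.88 h.

10.88 h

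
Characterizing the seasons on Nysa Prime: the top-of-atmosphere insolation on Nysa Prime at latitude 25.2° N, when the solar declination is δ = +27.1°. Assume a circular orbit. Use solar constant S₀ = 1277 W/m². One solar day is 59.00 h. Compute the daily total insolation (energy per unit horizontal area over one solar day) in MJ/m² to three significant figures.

cos H₀ = −tan(+25.2°) tan(+27.100°) = -0.2408, H₀ = 1.8140 rad.
Bracket: H₀ sin φ sin δ + cos φ cos δ sin H₀ = 1.8140×0.42578×0.45554 + 0.90483×0.89021×0.97057 = 0.351843 + 0.781783 = 1.133626.
Q̄ = (S₀/π) × [bracket] = (1277/π) × 1.133626 = 460.80 W/m².
Daily total = Q̄ × 59.00 h × 3600 s/h = 460.80 × 59.00 × 3600 / 10⁶ = 97.87 MJ/m².

97.9 MJ/m²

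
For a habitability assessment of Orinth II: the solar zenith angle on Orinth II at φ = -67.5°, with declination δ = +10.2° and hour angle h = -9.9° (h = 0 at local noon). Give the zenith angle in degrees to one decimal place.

θ_z = 78.0°

cos θ_z = sin φ sin δ + cos φ cos δ cos h = -0.163605 + 0.371027 = 0.207422.
θ_z = arccos(0.207422) = 78.0°.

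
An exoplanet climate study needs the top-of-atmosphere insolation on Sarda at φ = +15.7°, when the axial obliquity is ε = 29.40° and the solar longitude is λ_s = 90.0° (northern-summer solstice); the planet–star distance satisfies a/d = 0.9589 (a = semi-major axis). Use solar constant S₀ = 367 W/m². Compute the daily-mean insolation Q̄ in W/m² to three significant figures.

Q̄ ≈ 114 W/m²

Solar declination: sin δ = sin ε · sin λ_s = sin 29.40° × sin 90.0° = 0.49090, so δ = +29.400°.
cos H₀ = −tan(+15.7°) tan(+29.400°) = -0.1584, H₀ = 1.7299 rad.
Bracket: H₀ sin φ sin δ + cos φ cos δ sin H₀ = 1.7299×0.27060×0.49090 + 0.96269×0.87121×0.98738 = 0.229796 + 0.828121 = 1.057917.
Inverse-square distance factor (a/d)² = 0.9589² = 0.919489.
Q̄ = (S₀/π) × 0.919489 × [bracket] = (367/π) × 0.919489 × 1.057917 = 113.6 W/m².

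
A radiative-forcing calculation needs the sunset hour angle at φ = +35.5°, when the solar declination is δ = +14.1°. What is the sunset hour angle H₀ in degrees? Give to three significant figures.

H₀ = 100°

cos H₀ = −tan φ · tan δ = −tan(+35.5°) × tan(+14.100°) = -0.1792, so H₀ = 1.7509 rad = 100.32°.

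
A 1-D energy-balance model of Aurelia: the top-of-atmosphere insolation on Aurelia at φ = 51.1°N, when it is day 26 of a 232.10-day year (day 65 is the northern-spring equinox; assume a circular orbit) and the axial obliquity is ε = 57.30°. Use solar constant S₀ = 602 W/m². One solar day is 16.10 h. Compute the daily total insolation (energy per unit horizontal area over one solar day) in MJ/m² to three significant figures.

0.00 MJ/m²

Solar longitude: λ_s = 360° × (26 − 65)/232.10 = -60.491°, i.e. -60.491° + 360° = 299.509°.
sin δ = sin 57.30° × sin 299.509° = -0.73235, so δ = -47.084°.
cos H₀ = −tan(+51.1°) tan(-47.084°) = 1.3329 ≥ 1 ⇒ polar night, H₀ = 0 and Q̄ = 0.
Daily total = Q̄ × 16.10 h × 3600 s/h = 0.00 MJ/m².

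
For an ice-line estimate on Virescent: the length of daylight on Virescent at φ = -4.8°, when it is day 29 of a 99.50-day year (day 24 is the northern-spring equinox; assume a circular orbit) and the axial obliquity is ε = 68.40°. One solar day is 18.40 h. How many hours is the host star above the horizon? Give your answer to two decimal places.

Solar longitude: λ_s = 360° × (29 − 24)/99.50 = 18.090°.
sin δ = sin 68.40° × sin 18.090° = 0.28871, so δ = +16.781°.
cos H₀ = −tan φ · tan δ = −tan(-4.8°) × tan(+16.781°) = 0.0253, so H₀ = 1.5455 rad = 88.55°.
Daylight = 2H₀/(2π) × 18.40 h = (1.5455/π) × 18.40 = 9.05 h.

9.05 h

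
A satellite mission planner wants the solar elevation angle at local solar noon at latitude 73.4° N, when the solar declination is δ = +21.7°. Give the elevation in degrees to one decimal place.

38.3°

At local noon the hour angle is zero, so the zenith angle equals |ϕ − δ| = |+73.4° − (+21.700°)| = 51.700°.
Elevation = 90° − 51.700° = 38.3°.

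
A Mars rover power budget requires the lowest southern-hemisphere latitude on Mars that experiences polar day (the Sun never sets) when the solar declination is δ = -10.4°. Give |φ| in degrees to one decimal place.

Polar day requires cos H₀ = −tan φ tan δ ≤ −1, i.e. tan φ tan δ ≥ 1.
The boundary is |tan φ| · |tan δ| = 1, so |φ| = 90° − |δ| = 90° − 10.4° = 79.6° in the southern hemisphere.

|φ| = 79.6°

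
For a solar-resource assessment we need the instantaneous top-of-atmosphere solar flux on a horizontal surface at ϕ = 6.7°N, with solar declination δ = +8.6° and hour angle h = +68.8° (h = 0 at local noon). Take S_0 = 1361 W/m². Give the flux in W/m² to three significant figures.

507 W/m²

cos θ_z = sin ϕ sin δ + cos ϕ cos δ cos h = 0.017446 + 0.355117 = 0.372563.
Flux = S_0 · cos θ_z = 1361 × 0.372563 = 507.1 W/m².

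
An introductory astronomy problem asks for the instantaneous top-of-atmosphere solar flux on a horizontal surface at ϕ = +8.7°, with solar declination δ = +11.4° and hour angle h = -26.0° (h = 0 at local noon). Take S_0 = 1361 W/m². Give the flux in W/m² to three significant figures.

cos θ_z = sin ϕ sin δ + cos ϕ cos δ cos h = 0.029898 + 0.870924 = 0.900822.
Flux = S_0 · cos θ_z = 1361 × 0.900822 = 1226 W/m².

1.23e+03 W/m²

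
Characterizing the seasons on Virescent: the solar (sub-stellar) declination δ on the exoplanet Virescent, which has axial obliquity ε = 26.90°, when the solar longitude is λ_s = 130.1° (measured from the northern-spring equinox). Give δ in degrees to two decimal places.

sin δ = sin ε · sin λ_s = sin 26.90° × sin 130.1° = 0.346077.
δ = arcsin(0.346077) = +20.25°.

δ = +20.25°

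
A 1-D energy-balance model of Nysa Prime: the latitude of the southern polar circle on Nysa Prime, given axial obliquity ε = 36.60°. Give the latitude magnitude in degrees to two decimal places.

The polar circle is the lowest latitude that experiences at least one full rotation of continuous darkness at the northern-summer solstice; it lies at |φ| = 90° − ε = 90° − 36.60° = 53.40°.

53.40°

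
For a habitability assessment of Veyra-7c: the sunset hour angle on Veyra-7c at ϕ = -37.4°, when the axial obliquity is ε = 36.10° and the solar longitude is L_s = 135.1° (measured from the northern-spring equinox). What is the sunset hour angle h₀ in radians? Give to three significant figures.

Solar declination: sin δ = sin ε · sin L_s = sin 36.10° × sin 135.1° = 0.41590, so δ = +24.576°.
cos h₀ = −tan ϕ · tan δ = −tan(-37.4°) × tan(+24.576°) = 0.3497, so h₀ = 1.2136 rad = 69.53°.

h₀ = 1.21 rad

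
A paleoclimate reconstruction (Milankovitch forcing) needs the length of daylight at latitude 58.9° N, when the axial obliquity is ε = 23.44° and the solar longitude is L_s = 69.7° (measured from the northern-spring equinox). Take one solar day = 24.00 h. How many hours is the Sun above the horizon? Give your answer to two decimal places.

Solar declination: sin δ = sin ε · sin L_s = sin 23.44° × sin 69.7° = 0.37308, so δ = +21.906°.
cos h₀ = −tan ϕ · tan δ = −tan(+58.9°) × tan(+21.906°) = -0.6666, so h₀ = 2.3004 rad = 131.80°.
Daylight = 2h₀/(2π) × 24.00 h = (2.3004/π) × 24.00 = 17.57 h.

17.57 h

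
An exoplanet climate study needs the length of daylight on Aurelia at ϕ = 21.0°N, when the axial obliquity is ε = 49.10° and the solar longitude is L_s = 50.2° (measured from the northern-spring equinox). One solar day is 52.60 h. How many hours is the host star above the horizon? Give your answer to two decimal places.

Solar declination: sin δ = sin ε · sin L_s = sin 49.10° × sin 50.2° = 0.58071, so δ = +35.500°.
cos h₀ = −tan ϕ · tan δ = −tan(+21.0°) × tan(+35.500°) = -0.2738, so h₀ = 1.8482 rad = 105.89°.
Daylight = 2h₀/(2π) × 52.60 h = (1.8482/π) × 52.60 = 30.94 h.

30.94 h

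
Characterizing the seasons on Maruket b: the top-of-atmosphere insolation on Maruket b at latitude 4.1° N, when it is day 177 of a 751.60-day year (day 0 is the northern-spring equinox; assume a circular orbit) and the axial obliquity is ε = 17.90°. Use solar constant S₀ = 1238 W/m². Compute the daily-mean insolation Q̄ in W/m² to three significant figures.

Q̄ ≈ 388 W/m²

Solar longitude: λ_s = 360° × (177 − 0)/751.60 = 84.779°.
sin δ = sin 17.90° × sin 84.779° = 0.30608, so δ = +17.823°.
cos H₀ = −tan(+4.1°) tan(+17.823°) = -0.0230, H₀ = 1.5938 rad.
Bracket: H₀ sin φ sin δ + cos φ cos δ sin H₀ = 1.5938×0.07150×0.30608 + 0.99744×0.95201×0.99973 = 0.034880 + 0.949316 = 0.984196.
Q̄ = (S₀/π) × [bracket] = (1238/π) × 0.984196 = 387.8 W/m².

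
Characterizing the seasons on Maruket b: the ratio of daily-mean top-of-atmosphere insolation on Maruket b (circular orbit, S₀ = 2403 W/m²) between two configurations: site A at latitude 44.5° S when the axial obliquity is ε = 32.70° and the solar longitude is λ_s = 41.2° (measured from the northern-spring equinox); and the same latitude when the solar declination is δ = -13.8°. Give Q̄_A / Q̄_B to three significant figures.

— Configuration A (φ=-44.5°):
Solar declination: sin δ = sin ε · sin λ_s = sin 32.70° × sin 41.2° = 0.35585, so δ = +20.846°.
cos H₀ = −tan(-44.5°) tan(+20.846°) = 0.3742, H₀ = 1.1873 rad.
Bracket: H₀ sin φ sin δ + cos φ cos δ sin H₀ = 1.1873×-0.70091×0.35585 + 0.71325×0.93454×0.92735 = -0.296135 + 0.618135 = 0.322000.
Q̄ = (S₀/π) × [bracket] = (2403/π) × 0.322000 = 246.30 W/m².
— Configuration B (φ=-44.5°):
cos H₀ = −tan(-44.5°) tan(-13.800°) = -0.2414, H₀ = 1.8146 rad.
Bracket: H₀ sin φ sin δ + cos φ cos δ sin H₀ = 1.8146×-0.70091×-0.23853 + 0.71325×0.97113×0.97043 = 0.303379 + 0.672177 = 0.975556.
Q̄ = (S₀/π) × [bracket] = (2403/π) × 0.975556 = 746.20 W/m².
Ratio Q̄_A / Q̄_B = 246.30 / 746.20 = 0.3301.

Q̄_A / Q̄_B ≈ 0.330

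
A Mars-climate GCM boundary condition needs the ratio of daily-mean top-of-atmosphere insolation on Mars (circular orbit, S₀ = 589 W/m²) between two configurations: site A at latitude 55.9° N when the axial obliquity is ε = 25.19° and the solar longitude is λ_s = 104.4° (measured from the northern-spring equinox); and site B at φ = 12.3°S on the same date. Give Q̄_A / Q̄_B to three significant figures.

Q̄_A / Q̄_B ≈ 1.54

— Configuration A (φ=+55.9°):
Solar declination: sin δ = sin ε · sin λ_s = sin 25.19° × sin 104.4° = 0.41225, so δ = +24.346°.
cos H₀ = −tan(+55.9°) tan(+24.346°) = -0.6683, H₀ = 2.3027 rad.
Bracket: H₀ sin φ sin δ + cos φ cos δ sin H₀ = 2.3027×0.82806×0.41225 + 0.56064×0.91107×0.74387 = 0.786067 + 0.379956 = 1.166023.
Q̄ = (S₀/π) × [bracket] = (589/π) × 1.166023 = 218.61 W/m².
— Configuration B (φ=-12.3°):
cos H₀ = −tan(-12.3°) tan(+24.346°) = 0.0987, H₀ = 1.4720 rad.
Bracket: H₀ sin φ sin δ + cos φ cos δ sin H₀ = 1.4720×-0.21303×0.41225 + 0.97705×0.91107×0.99512 = -0.129273 + 0.885817 = 0.756544.
Q̄ = (S₀/π) × [bracket] = (589/π) × 0.756544 = 141.84 W/m².
Ratio Q̄_A / Q̄_B = 218.61 / 141.84 = 1.541.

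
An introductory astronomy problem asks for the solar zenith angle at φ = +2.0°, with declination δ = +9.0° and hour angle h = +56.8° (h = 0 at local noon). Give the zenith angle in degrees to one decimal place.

θ_z = 56.9°

cos θ_z = sin φ sin δ + cos φ cos δ cos h = 0.005459 + 0.540492 = 0.545951.
θ_z = arccos(0.545951) = 56.9°.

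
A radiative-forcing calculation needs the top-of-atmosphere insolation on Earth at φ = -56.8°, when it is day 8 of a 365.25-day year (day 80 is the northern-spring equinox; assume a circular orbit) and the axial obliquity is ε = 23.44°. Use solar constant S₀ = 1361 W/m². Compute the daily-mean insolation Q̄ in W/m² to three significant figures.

Solar longitude: λ_s = 360° × (8 − 80)/365.25 = -70.965°, i.e. -70.965° + 360° = 289.035°.
sin δ = sin 23.44° × sin 289.035° = -0.37604, so δ = -22.088°.
cos H₀ = −tan(-56.8°) tan(-22.088°) = -0.6202, H₀ = 2.2397 rad.
Bracket: H₀ sin φ sin δ + cos φ cos δ sin H₀ = 2.2397×-0.83676×-0.37604 + 0.54756×0.92660×0.78447 = 0.704733 + 0.398016 = 1.102749.
Q̄ = (S₀/π) × [bracket] = (1361/π) × 1.102749 = 477.7 W/m².

Q̄ ≈ 478 W/m²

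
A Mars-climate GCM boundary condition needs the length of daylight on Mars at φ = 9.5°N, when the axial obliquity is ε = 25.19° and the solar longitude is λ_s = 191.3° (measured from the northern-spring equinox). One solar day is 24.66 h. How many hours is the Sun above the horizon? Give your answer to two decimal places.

Solar declination: sin δ = sin ε · sin λ_s = sin 25.19° × sin 191.3° = -0.08340, so δ = -4.784°.
cos H₀ = −tan φ · tan δ = −tan(+9.5°) × tan(-4.784°) = 0.0140, so H₀ = 1.5568 rad = 89.20°.
Daylight = 2H₀/(2π) × 24.66 h = (1.5568/π) × 24.66 = 12.22 h.

12.22 h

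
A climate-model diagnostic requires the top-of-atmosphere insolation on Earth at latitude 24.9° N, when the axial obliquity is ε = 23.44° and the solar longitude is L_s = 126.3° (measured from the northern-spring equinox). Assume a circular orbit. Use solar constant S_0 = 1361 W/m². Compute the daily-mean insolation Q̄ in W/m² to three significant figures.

Solar declination: sin δ = sin ε · sin L_s = sin 23.44° × sin 126.3° = 0.32059, so δ = +18.699°.
cos h₀ = −tan(+24.9°) tan(+18.699°) = -0.1571, h₀ = 1.7286 rad.
Bracket: h₀ sin ϕ sin δ + cos ϕ cos δ sin h₀ = 1.7286×0.42104×0.32059 + 0.90704×0.94722×0.98758 = 0.233329 + 0.848496 = 1.081825.
Q̄ = (S_0/π) × [bracket] = (1361/π) × 1.081825 = 468.7 W/m².

Q̄ ≈ 469 W/m²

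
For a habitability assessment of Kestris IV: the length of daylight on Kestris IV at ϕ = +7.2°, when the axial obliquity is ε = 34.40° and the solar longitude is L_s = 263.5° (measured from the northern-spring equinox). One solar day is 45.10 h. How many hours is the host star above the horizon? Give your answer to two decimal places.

21.32 h

Solar declination: sin δ = sin ε · sin L_s = sin 34.40° × sin 263.5° = -0.56134, so δ = -34.148°.
cos h₀ = −tan ϕ · tan δ = −tan(+7.2°) × tan(-34.148°) = 0.0857, so h₀ = 1.4850 rad = 85.08°.
Daylight = 2h₀/(2π) × 45.10 h = (1.4850/π) × 45.10 = 21.32 h.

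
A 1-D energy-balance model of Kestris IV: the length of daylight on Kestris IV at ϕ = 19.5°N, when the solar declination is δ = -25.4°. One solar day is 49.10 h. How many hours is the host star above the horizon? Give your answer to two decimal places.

21.91 h

cos h₀ = −tan ϕ · tan δ = −tan(+19.5°) × tan(-25.400°) = 0.1681, so h₀ = 1.4018 rad = 80.32°.
Daylight = 2h₀/(2π) × 49.10 h = (1.4018/π) × 49.10 = 21.91 h.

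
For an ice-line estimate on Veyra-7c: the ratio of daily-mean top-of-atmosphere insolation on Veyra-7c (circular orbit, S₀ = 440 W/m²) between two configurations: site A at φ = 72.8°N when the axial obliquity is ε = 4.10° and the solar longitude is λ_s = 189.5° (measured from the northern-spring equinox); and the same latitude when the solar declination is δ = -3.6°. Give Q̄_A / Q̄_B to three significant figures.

Q̄_A / Q̄_B ≈ 1.34

— Configuration A (φ=+72.8°):
Solar declination: sin δ = sin ε · sin λ_s = sin 4.10° × sin 189.5° = -0.01180, so δ = -0.676°.
cos H₀ = −tan(+72.8°) tan(-0.676°) = 0.0381, H₀ = 1.5327 rad.
Bracket: H₀ sin φ sin δ + cos φ cos δ sin H₀ = 1.5327×0.95528×-0.01180 + 0.29571×0.99993×0.99927 = -0.017277 + 0.295473 = 0.278196.
Q̄ = (S₀/π) × [bracket] = (440/π) × 0.278196 = 38.963 W/m².
— Configuration B (φ=+72.8°):
cos H₀ = −tan(+72.8°) tan(-3.600°) = 0.2032, H₀ = 1.3661 rad.
Bracket: H₀ sin φ sin δ + cos φ cos δ sin H₀ = 1.3661×0.95528×-0.06279 + 0.29571×0.99803×0.97913 = -0.081941 + 0.288968 = 0.207027.
Q̄ = (S₀/π) × [bracket] = (440/π) × 0.207027 = 28.995 W/m².
Ratio Q̄_A / Q̄_B = 38.963 / 28.995 = 1.344.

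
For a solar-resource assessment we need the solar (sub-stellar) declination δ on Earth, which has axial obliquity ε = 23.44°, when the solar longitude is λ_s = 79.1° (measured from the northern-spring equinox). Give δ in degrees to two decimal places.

sin δ = sin ε · sin λ_s = sin 23.44° × sin 79.1° = 0.390612.
δ = arcsin(0.390612) = +22.99°.

δ = +22.99°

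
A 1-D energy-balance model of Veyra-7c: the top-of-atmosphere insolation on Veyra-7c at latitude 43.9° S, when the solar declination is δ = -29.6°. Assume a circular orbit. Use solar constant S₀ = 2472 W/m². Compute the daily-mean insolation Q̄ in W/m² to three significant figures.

Q̄ ≈ 992 W/m²

cos H₀ = −tan(-43.9°) tan(-29.600°) = -0.5467, H₀ = 2.1492 rad.
Bracket: H₀ sin φ sin δ + cos φ cos δ sin H₀ = 2.1492×-0.69340×-0.49394 + 0.72055×0.86949×0.83735 = 0.736097 + 0.524609 = 1.260706.
Q̄ = (S₀/π) × [bracket] = (2472/π) × 1.260706 = 992.0 W/m².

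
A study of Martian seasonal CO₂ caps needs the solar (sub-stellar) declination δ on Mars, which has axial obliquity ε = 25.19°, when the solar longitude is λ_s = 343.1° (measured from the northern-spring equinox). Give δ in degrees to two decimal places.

δ = -7.11°

sin δ = sin ε · sin λ_s = sin 25.19° × sin 343.1° = -0.123729.
δ = arcsin(-0.123729) = -7.11°.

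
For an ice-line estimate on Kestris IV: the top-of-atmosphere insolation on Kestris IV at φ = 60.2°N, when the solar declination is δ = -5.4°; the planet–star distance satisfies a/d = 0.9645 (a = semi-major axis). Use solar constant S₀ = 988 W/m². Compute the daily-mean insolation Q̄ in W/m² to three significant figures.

Q̄ ≈ 109 W/m²

cos H₀ = −tan(+60.2°) tan(-5.400°) = 0.1651, H₀ = 1.4050 rad.
Bracket: H₀ sin φ sin δ + cos φ cos δ sin H₀ = 1.4050×0.86777×-0.09411 + 0.49697×0.99556×0.98628 = -0.114740 + 0.487975 = 0.373235.
Inverse-square distance factor (a/d)² = 0.9645² = 0.930260.
Q̄ = (S₀/π) × 0.930260 × [bracket] = (988/π) × 0.930260 × 0.373235 = 109.2 W/m².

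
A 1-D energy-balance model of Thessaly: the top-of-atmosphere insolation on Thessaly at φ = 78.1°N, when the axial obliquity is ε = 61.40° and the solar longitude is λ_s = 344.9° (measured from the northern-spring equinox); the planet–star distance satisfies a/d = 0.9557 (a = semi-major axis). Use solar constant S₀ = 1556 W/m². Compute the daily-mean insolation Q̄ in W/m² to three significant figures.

Q̄ ≈ 0.00 W/m²

Solar declination: sin δ = sin ε · sin λ_s = sin 61.40° × sin 344.9° = -0.22872, so δ = -13.222°.
cos H₀ = −tan(+78.1°) tan(-13.222°) = 1.1149 ≥ 1 ⇒ polar night, H₀ = 0 and Q̄ = 0.
Inverse-square distance factor (a/d)² = 0.9557² = 0.913362.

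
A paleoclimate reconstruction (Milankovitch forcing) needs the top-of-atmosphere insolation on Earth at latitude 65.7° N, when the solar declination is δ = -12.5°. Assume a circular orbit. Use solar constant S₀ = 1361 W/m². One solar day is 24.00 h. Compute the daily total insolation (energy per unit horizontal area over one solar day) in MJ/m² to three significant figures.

cos H₀ = −tan(+65.7°) tan(-12.500°) = 0.4910, H₀ = 1.0576 rad.
Bracket: H₀ sin φ sin δ + cos φ cos δ sin H₀ = 1.0576×0.91140×-0.21644 + 0.41151×0.97630×0.87116 = -0.208626 + 0.349995 = 0.141369.
Q̄ = (S₀/π) × [bracket] = (1361/π) × 0.141369 = 61.244 W/m².
Daily total = Q̄ × 24.00 h × 3600 s/h = 61.244 × 24.00 × 3600 / 10⁶ = 5.291 MJ/m².

5.29 MJ/m²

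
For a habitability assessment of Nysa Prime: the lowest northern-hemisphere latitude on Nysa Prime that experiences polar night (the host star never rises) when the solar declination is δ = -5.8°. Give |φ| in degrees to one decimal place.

Polar night requires cos H₀ = −tan φ tan δ ≥ 1, i.e. tan φ tan δ ≤ −1.
The boundary is |tan φ| · |tan δ| = 1, so |φ| = 90° − |δ| = 90° − 5.8° = 84.2° in the northern hemisphere.

|φ| = 84.2°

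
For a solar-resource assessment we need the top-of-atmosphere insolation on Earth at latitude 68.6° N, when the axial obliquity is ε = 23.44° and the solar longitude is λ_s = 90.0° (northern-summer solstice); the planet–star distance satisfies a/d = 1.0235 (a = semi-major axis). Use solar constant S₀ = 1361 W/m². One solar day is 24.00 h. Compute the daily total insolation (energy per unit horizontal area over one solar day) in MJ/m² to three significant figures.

Solar declination: sin δ = sin ε · sin λ_s = sin 23.44° × sin 90.0° = 0.39779, so δ = +23.440°.
cos H₀ = −tan(+68.6°) tan(+23.440°) = -1.1063 ≤ −1 ⇒ polar day, H₀ = π.
Bracket: H₀ sin φ sin δ + cos φ cos δ sin H₀ = 3.1416×0.93106×0.39779 + 0.36488×0.91748×0.00000 = 1.163543 + 0.000000 = 1.163543.
Inverse-square distance factor (a/d)² = 1.0235² = 1.047552.
Q̄ = (S₀/π) × 1.047552 × [bracket] = (1361/π) × 1.047552 × 1.163543 = 528.04 W/m².
Daily total = Q̄ × 24.00 h × 3600 s/h = 528.04 × 24.00 × 3600 / 10⁶ = 45.62 MJ/m².

45.6 MJ/m²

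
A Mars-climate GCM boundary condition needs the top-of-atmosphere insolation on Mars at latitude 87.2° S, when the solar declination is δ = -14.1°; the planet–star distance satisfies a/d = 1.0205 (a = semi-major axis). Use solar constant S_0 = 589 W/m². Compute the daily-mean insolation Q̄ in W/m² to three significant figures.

Q̄ ≈ 149 W/m²

cos h₀ = −tan(-87.2°) tan(-14.100°) = -5.1358 ≤ −1 ⇒ polar day, h₀ = π.
Bracket: h₀ sin ϕ sin δ + cos ϕ cos δ sin h₀ = 3.1416×-0.99881×-0.24362 + 0.04885×0.96987×0.00000 = 0.764446 + 0.000000 = 0.764446.
Inverse-square distance factor (a/d)² = 1.0205² = 1.041420.
Q̄ = (S_0/π) × 1.041420 × [bracket] = (589/π) × 1.041420 × 0.764446 = 149.3 W/m².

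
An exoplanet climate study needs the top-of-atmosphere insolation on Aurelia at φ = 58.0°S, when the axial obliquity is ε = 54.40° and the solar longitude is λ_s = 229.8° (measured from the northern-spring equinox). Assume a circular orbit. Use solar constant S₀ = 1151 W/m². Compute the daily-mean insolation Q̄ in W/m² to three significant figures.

Solar declination: sin δ = sin ε · sin λ_s = sin 54.40° × sin 229.8° = -0.62104, so δ = -38.392°.
cos H₀ = −tan(-58.0°) tan(-38.392°) = -1.2681 ≤ −1 ⇒ polar day, H₀ = π.
Bracket: H₀ sin φ sin δ + cos φ cos δ sin H₀ = 3.1416×-0.84805×-0.62104 + 0.52992×0.78378×0.00000 = 1.654596 + 0.000000 = 1.654596.
Q̄ = (S₀/π) × [bracket] = (1151/π) × 1.654596 = 606.2 W/m².

Q̄ ≈ 606 W/m²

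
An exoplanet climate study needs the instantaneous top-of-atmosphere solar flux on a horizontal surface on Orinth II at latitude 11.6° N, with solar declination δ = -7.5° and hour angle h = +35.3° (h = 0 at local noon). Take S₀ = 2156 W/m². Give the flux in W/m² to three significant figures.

cos θ_z = sin φ sin δ + cos φ cos δ cos h = -0.026246 + 0.792629 = 0.766383.
Flux = S₀ · cos θ_z = 2156 × 0.766383 = 1652 W/m².

1.65e+03 W/m²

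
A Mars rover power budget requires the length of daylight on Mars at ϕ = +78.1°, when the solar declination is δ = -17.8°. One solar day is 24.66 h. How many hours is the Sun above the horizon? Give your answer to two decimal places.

cos h₀ = −tan ϕ · tan δ = 1.5236 ≥ 1, so the Sun never rises (polar night) and h₀ = 0.
Daylight = 2h₀/(2π) × 24.66 h = (0.0000/π) × 24.66 = 0.00 h.

0.00 h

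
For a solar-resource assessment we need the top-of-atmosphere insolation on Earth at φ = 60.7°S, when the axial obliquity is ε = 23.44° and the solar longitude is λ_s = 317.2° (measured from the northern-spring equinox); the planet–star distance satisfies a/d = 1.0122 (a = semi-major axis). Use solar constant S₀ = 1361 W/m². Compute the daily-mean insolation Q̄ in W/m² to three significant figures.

Solar declination: sin δ = sin ε · sin λ_s = sin 23.44° × sin 317.2° = -0.27027, so δ = -15.681°.
cos H₀ = −tan(-60.7°) tan(-15.681°) = -0.5002, H₀ = 2.0947 rad.
Bracket: H₀ sin φ sin δ + cos φ cos δ sin H₀ = 2.0947×-0.87207×-0.27027 + 0.48938×0.96278×0.86589 = 0.493709 + 0.407977 = 0.901686.
Inverse-square distance factor (a/d)² = 1.0122² = 1.024549.
Q̄ = (S₀/π) × 1.024549 × [bracket] = (1361/π) × 1.024549 × 0.901686 = 400.2 W/m².

Q̄ ≈ 400 W/m²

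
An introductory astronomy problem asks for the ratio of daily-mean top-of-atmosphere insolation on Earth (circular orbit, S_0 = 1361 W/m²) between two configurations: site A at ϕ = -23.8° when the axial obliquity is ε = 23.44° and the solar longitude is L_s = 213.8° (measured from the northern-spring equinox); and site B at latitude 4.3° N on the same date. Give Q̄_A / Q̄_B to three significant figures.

Q̄_A / Q̄_B ≈ 1.10

— Configuration A (ϕ=-23.8°):
Solar declination: sin δ = sin ε · sin L_s = sin 23.44° × sin 213.8° = -0.22129, so δ = -12.785°.
cos h₀ = −tan(-23.8°) tan(-12.785°) = -0.1001, h₀ = 1.6710 rad.
Bracket: h₀ sin ϕ sin δ + cos ϕ cos δ sin h₀ = 1.6710×-0.40355×-0.22129 + 0.91496×0.97521×0.99498 = 0.149223 + 0.887799 = 1.037022.
Q̄ = (S_0/π) × [bracket] = (1361/π) × 1.037022 = 449.26 W/m².
— Configuration B (ϕ=+4.3°):
cos h₀ = −tan(+4.3°) tan(-12.785°) = 0.0171, h₀ = 1.5537 rad.
Bracket: h₀ sin ϕ sin δ + cos ϕ cos δ sin h₀ = 1.5537×0.07498×-0.22129 + 0.99719×0.97521×0.99985 = -0.025779 + 0.972324 = 0.946545.
Q̄ = (S_0/π) × [bracket] = (1361/π) × 0.946545 = 410.06 W/m².
Ratio Q̄_A / Q̄_B = 449.26 / 410.06 = 1.096.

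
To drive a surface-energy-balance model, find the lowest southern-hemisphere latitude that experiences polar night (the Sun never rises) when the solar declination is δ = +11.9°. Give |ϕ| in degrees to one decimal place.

|ϕ| = 78.1°

Polar night requires cos h₀ = −tan ϕ tan δ ≥ 1, i.e. tan ϕ tan δ ≤ −1.
The boundary is |tan ϕ| · |tan δ| = 1, so |ϕ| = 90° − |δ| = 90° − 11.9° = 78.1° in the southern hemisphere.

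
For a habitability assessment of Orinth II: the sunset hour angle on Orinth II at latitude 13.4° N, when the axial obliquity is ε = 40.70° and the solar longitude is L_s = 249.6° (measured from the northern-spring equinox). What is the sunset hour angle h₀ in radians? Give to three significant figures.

Solar declination: sin δ = sin ε · sin L_s = sin 40.70° × sin 249.6° = -0.61120, so δ = -37.676°.
cos h₀ = −tan ϕ · tan δ = −tan(+13.4°) × tan(-37.676°) = 0.1840, so h₀ = 1.3858 rad = 79.40°.

h₀ = 1.39 rad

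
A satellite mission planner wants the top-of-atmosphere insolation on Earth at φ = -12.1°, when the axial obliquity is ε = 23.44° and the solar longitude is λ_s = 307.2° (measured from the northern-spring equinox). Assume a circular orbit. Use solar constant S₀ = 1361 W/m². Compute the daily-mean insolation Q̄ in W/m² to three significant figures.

Solar declination: sin δ = sin ε · sin λ_s = sin 23.44° × sin 307.2° = -0.31685, so δ = -18.473°.
cos H₀ = −tan(-12.1°) tan(-18.473°) = -0.0716, H₀ = 1.6425 rad.
Bracket: H₀ sin φ sin δ + cos φ cos δ sin H₀ = 1.6425×-0.20962×-0.31685 + 0.97778×0.94848×0.99743 = 0.109092 + 0.925021 = 1.034113.
Q̄ = (S₀/π) × [bracket] = (1361/π) × 1.034113 = 448.0 W/m².

Q̄ ≈ 448 W/m²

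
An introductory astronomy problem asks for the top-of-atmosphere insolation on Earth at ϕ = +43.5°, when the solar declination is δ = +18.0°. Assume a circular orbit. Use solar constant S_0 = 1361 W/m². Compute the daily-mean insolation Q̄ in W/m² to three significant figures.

cos h₀ = −tan(+43.5°) tan(+18.000°) = -0.3083, h₀ = 1.8842 rad.
Bracket: h₀ sin ϕ sin δ + cos ϕ cos δ sin h₀ = 1.8842×0.68835×0.30902 + 0.72537×0.95106×0.95128 = 0.400796 + 0.656260 = 1.057056.
Q̄ = (S_0/π) × [bracket] = (1361/π) × 1.057056 = 457.9 W/m².

Q̄ ≈ 458 W/m²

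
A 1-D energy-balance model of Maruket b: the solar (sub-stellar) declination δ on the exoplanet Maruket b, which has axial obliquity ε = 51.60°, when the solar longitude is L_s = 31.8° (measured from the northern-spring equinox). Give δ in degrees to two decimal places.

δ = +24.39°

sin δ = sin ε · sin L_s = sin 51.60° × sin 31.8° = 0.412972.
δ = arcsin(0.412972) = +24.39°.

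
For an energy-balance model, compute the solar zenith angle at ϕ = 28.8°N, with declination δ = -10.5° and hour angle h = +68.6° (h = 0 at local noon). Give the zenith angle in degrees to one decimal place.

θ_z = 76.9°

cos θ_z = sin ϕ sin δ + cos ϕ cos δ cos h = -0.087793 + 0.314390 = 0.226597.
θ_z = arccos(0.226597) = 76.9°.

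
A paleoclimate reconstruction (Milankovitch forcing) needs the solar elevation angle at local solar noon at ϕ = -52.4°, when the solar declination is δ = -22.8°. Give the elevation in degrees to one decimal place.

60.4°

At local noon the hour angle is zero, so the zenith angle equals |ϕ − δ| = |-52.4° − (-22.800°)| = 29.600°.
Elevation = 90° − 29.600° = 60.4°.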